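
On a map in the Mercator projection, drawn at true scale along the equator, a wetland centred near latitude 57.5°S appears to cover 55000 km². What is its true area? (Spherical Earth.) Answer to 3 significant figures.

Mercator is conformal, so the point scale is isotropic: h = k = sec φ = 1/cos φ.
Areal scale = k² = sec²φ = 1/cos²(57.5°) = 1/0.5373² = 3.464.
True area = apparent / (areal scale) = 55000 / 3.464 ≈ 15900 km².

15900 km²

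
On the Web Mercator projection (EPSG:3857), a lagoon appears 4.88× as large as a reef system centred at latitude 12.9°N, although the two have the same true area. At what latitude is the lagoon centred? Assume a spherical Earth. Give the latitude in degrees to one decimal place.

63.8°

For equal true areas on Mercator, apparent areas scale as sec²φ, so the ratio is cos²φ₂ / cos²φ₁.
cos²φ₂ / cos²φ₁ = 4.88  ⇒  cos φ₁ = cos 12.9° / √4.88 = 0.9748/2.209 = 0.4413.
φ₁ = arccos(0.4413) ≈ 63.8°.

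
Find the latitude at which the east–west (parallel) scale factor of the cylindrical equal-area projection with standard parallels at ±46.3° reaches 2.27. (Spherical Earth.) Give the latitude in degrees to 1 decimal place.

72.3°

For cylindrical equal-area with standard parallel φ₀, h = cos φ / cos φ₀ and k = cos φ₀ / cos φ, so h·k = 1.
k = cos φ₀ / cos φ = 2.27  ⇒  cos φ = cos 46.3° / 2.27 = 0.3044.
φ = arccos(0.3044) ≈ 72.3°.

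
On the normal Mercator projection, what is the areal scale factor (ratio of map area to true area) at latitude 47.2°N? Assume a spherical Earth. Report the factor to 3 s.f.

For Mercator, h = k = sec φ (a conformal cylindrical projection has a single point scale, 1/cos φ).
Areal scale = k² = sec²φ = 1/cos²(47.2°) = 1/0.6794² = 2.166.

2.17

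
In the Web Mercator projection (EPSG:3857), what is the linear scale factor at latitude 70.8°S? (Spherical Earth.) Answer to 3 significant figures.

3.04

For Mercator, h = k = sec φ (a conformal cylindrical projection has a single point scale, 1/cos φ).
k = 1/cos 70.8° = 1/0.3289 = 3.041.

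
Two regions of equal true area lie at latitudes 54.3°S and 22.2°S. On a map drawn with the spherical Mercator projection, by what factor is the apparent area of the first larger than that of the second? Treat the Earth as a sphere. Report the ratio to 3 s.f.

2.52

Mercator areal scale is sec²φ.
At 54.3°: sec²(54.3°) = 1/0.5835² = 2.937.
At 22.2°: sec²(22.2°) = 1/0.9259² = 1.167.
Ratio = 2.937/1.167 = cos²(22.2°)/cos²(54.3°) ≈ 2.52.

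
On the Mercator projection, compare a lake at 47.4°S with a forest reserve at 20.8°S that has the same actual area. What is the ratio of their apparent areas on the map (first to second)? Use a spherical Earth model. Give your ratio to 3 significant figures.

1.91

Mercator is conformal with k = sec φ, so areal scale = k² = sec²φ.
At 47.4°: sec²(47.4°) = 1/0.6769² = 2.183.
At 20.8°: sec²(20.8°) = 1/0.9348² = 1.144.
Ratio = 2.183/1.144 = cos²(20.8°)/cos²(47.4°) ≈ 1.91.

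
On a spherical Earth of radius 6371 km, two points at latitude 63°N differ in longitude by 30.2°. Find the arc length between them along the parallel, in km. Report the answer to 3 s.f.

Arc length along a parallel = R cos φ · Δλ (with Δλ in radians).
= 6371 × cos 63° × (30.2° × π/180) = 6371 × 0.4540 × 0.5271 ≈ 1520 km.

1520 km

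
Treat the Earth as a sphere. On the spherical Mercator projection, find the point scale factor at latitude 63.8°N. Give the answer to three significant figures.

For Mercator, h = k = sec φ (a conformal cylindrical projection has a single point scale, 1/cos φ).
k = 1/cos 63.8° = 1/0.4415 = 2.265.

2.26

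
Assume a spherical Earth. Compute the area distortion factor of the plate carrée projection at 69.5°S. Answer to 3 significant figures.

For the equirectangular projection with φ₀ = 0 (plate carrée), h = 1 along meridians and k = sec φ along parallels.
Areal scale = h·k = 1 × sec φ; at 69.5°, h = 1.000, k = 2.855, so h·k = 2.855.

2.86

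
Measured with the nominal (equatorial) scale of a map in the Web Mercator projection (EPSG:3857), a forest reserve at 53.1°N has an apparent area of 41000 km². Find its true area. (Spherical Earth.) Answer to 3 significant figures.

Mercator is conformal, so the point scale is isotropic: h = k = sec φ = 1/cos φ.
Areal scale = k² = sec²φ = 1/cos²(53.1°) = 1/0.6004² = 2.774.
True area = apparent / (areal scale) = 41000 / 2.774 ≈ 14800 km².

14800 km²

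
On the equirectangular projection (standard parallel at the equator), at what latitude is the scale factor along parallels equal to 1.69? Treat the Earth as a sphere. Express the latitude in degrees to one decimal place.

53.7°

Plate carrée: h = 1, k = sec φ along parallels.
sec φ = 1.69  ⇒  cos φ = 0.5917  ⇒  φ ≈ 53.7°.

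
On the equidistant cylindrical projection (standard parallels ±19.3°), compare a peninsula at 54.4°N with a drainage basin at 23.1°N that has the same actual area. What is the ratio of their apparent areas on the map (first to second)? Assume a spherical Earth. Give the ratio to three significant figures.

The equidistant cylindrical projection with φ₀ = 19.3° has h = 1 (meridians true) and k = cos φ₀ / cos φ along parallels.
Areal scale at 54.4°: h·k = 1.000 × 1.621 = 1.621.
Areal scale at 23.1°: h·k = 1.000 × 1.026 = 1.026.
Ratio = 1.621/1.026 ≈ 1.58.

1.58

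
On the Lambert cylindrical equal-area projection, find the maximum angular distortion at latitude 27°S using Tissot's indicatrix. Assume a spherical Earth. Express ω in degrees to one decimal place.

The Lambert cylindrical equal-area projection is the cylindrical equal-area projection with its standard parallel at the equator (φ₀ = 0). For cylindrical equal-area with standard parallel φ₀, h = cos φ / cos φ₀ and k = cos φ₀ / cos φ, so h·k = 1.
At 27°: h = 0.8910, k = 1.122; principal scales a = 1.122, b = 0.8910.
sin(ω/2) = (a − b)/(a + b) = 0.2313/2.013 = 0.1149, so ω = 2 arcsin(0.1149) ≈ 13.2°.

13.2°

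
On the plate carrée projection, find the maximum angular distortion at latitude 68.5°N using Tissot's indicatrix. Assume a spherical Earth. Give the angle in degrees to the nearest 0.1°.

55.2°

In the plate carrée (x = Rλ, y = Rφ), meridians are true-scale (h = 1) and parallels are stretched by k = sec φ.
At 68.5°: h = 1.000, k = 2.729; principal scales a = 2.729, b = 1.000.
sin(ω/2) = (a − b)/(a + b) = 1.729/3.729 = 0.4636, so ω = 2 arcsin(0.4636) ≈ 55.2°.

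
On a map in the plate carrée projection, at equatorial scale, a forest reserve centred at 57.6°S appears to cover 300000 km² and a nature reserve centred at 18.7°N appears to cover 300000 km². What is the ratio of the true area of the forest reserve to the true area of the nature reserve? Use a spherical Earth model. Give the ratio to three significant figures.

Plate carrée has h = 1 and k = sec φ, giving areal scale sec φ; true area = (apparent area) · cos φ.
True area of forest reserve: 300000 × cos(57.6°) = 300000 × 0.5358 = 160700 km².
True area of nature reserve: 300000 × cos(18.7°) = 300000 × 0.9472 = 284200 km².
Ratio = 160700 / 284200 ≈ 0.566.

0.566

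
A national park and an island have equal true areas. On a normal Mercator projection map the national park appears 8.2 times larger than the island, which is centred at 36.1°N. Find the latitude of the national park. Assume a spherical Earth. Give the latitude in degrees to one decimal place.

73.6°

For equal true areas on Mercator, apparent areas scale as sec²φ, so the ratio is cos²φ₂ / cos²φ₁.
cos²φ₂ / cos²φ₁ = 8.2  ⇒  cos φ₁ = cos 36.1° / √8.2 = 0.8080/2.864 = 0.2822.
φ₁ = arccos(0.2822) ≈ 73.6°.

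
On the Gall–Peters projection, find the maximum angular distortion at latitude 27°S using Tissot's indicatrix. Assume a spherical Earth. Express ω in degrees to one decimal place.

26.3°

Gall–Peters is a cylindrical equal-area projection with standard parallels at ±45°. Cylindrical equal-area (φ₀ = 45°): h = cos φ / cos 45° along meridians, k = cos 45° / cos φ along parallels; h·k = 1.
At 27°: h = 1.260, k = 0.7936; principal scales a = 1.260, b = 0.7936.
sin(ω/2) = (a − b)/(a + b) = 0.4665/2.054 = 0.2271, so ω = 2 arcsin(0.2271) ≈ 26.3°.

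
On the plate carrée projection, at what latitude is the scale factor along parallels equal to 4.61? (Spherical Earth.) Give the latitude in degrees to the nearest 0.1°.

77.5°

Plate carrée: h = 1, k = sec φ along parallels.
sec φ = 4.61  ⇒  cos φ = 0.2169  ⇒  φ ≈ 77.5°.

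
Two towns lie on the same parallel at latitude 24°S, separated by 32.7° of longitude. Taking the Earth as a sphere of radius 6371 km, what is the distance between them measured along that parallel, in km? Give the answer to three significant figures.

3320 km

Arc length along a parallel = R cos φ · Δλ (with Δλ in radians).
= 6371 × cos 24° × (32.7° × π/180) = 6371 × 0.9135 × 0.5707 ≈ 3320 km.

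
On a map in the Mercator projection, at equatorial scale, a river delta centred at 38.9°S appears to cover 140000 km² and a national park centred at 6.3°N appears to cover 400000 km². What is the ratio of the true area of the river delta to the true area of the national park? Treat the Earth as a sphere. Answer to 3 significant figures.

On Mercator the areal scale is sec²φ, so true area = apparent × cos²φ.
True area of river delta: 140000 × cos²(38.9°) = 140000 × 0.6057 = 84790 km².
True area of national park: 400000 × cos²(6.3°) = 400000 × 0.9880 = 395200 km².
Ratio = 84790 / 395200 ≈ 0.215.

0.215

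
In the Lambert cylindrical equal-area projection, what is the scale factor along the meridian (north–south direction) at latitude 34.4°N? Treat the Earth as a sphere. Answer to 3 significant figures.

0.825

The Lambert cylindrical equal-area projection is the cylindrical equal-area projection with its standard parallel at the equator (φ₀ = 0). Cylindrical equal-area (φ₀ = 0°): h = cos φ / cos 0° along meridians, k = cos 0° / cos φ along parallels; h·k = 1.
h = cos 34.4° / cos 0° = 0.8251/1.000 = 0.8251.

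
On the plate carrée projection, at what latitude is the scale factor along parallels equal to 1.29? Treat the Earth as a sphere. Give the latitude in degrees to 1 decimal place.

39.2°

Plate carrée: h = 1, k = sec φ along parallels.
sec φ = 1.29  ⇒  cos φ = 0.7752  ⇒  φ ≈ 39.2°.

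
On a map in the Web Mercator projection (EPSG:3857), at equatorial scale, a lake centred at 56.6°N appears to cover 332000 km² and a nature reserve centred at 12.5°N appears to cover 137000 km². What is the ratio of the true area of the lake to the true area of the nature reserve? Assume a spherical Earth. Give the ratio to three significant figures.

0.770

Since Mercator area scale is 1/cos²φ, the true area equals the apparent area multiplied by cos²φ.
True area of lake: 332000 × cos²(56.6°) = 332000 × 0.3030 = 100600 km².
True area of nature reserve: 137000 × cos²(12.5°) = 137000 × 0.9532 = 130600 km².
Ratio = 100600 / 130600 ≈ 0.770.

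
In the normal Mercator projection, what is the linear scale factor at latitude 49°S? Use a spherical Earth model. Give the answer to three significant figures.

Mercator is conformal, so the point scale is isotropic: h = k = sec φ = 1/cos φ.
k = 1/cos 49° = 1/0.6561 = 1.524.

1.52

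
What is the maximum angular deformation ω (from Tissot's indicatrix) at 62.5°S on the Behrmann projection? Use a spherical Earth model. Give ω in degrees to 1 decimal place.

67.7°

Behrmann is a cylindrical equal-area projection with standard parallels at ±30°. Cylindrical equal-area (φ₀ = 30°): h = cos φ / cos 30° along meridians, k = cos 30° / cos φ along parallels; h·k = 1.
At 62.5°: h = 0.5332, k = 1.876; principal scales a = 1.876, b = 0.5332.
sin(ω/2) = (a − b)/(a + b) = 1.342/2.409 = 0.5573, so ω = 2 arcsin(0.5573) ≈ 67.7°.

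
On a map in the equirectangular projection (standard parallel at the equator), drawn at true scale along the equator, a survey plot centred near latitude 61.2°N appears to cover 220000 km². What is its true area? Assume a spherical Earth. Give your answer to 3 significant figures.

106000 km²

Plate carrée maps x = Rλ, y = Rφ. The meridian scale is h = 1 and the parallel scale is k = 1/cos φ = sec φ.
Areal scale = h·k = 1 × sec φ; at 61.2°, h = 1.000, k = 2.076, so h·k = 2.076.
True area = apparent / (areal scale) = 220000 / 2.076 ≈ 106000 km².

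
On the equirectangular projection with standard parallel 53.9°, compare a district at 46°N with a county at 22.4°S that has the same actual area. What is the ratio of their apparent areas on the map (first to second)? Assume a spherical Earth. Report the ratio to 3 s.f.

1.33

The equidistant cylindrical projection with φ₀ = 53.9° has h = 1 (meridians true) and k = cos φ₀ / cos φ along parallels.
Areal scale at 46°: h·k = 1.000 × 0.8482 = 0.8482.
Areal scale at 22.4°: h·k = 1.000 × 0.6373 = 0.6373.
Ratio = 0.8482/0.6373 ≈ 1.33.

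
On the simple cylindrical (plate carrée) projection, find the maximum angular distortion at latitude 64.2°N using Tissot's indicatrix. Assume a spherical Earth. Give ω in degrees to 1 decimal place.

In the plate carrée (x = Rλ, y = Rφ), meridians are true-scale (h = 1) and parallels are stretched by k = sec φ.
At 64.2°: h = 1.000, k = 2.298; principal scales a = 2.298, b = 1.000.
sin(ω/2) = (a − b)/(a + b) = 1.298/3.298 = 0.3935, so ω = 2 arcsin(0.3935) ≈ 46.3°.

46.3°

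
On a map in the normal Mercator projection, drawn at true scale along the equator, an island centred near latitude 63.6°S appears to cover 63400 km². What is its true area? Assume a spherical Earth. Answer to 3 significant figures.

Mercator is conformal, so the point scale is isotropic: h = k = sec φ = 1/cos φ.
Areal scale = k² = sec²φ = 1/cos²(63.6°) = 1/0.4446² = 5.058.
True area = apparent / (areal scale) = 63400 / 5.058 ≈ 12500 km².

12500 km²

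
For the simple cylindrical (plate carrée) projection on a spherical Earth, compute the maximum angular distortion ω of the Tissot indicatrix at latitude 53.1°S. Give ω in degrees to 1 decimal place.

28.9°

For the equirectangular projection with φ₀ = 0 (plate carrée), h = 1 along meridians and k = sec φ along parallels.
At 53.1°: h = 1.000, k = 1.666; principal scales a = 1.666, b = 1.000.
sin(ω/2) = (a − b)/(a + b) = 0.6655/2.666 = 0.2497, so ω = 2 arcsin(0.2497) ≈ 28.9°.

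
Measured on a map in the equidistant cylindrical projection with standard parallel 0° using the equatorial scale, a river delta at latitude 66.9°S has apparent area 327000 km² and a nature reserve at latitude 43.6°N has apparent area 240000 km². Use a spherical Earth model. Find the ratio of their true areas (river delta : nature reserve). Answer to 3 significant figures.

0.738

On the plate carrée, areal scale = h·k = 1 × sec φ, so true area = apparent × cos φ.
True area of river delta: 327000 × cos(66.9°) = 327000 × 0.3923 = 128300 km².
True area of nature reserve: 240000 × cos(43.6°) = 240000 × 0.7242 = 173800 km².
Ratio = 128300 / 173800 ≈ 0.738.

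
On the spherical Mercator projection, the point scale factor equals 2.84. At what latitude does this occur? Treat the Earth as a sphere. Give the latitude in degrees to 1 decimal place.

Mercator scale is k = sec φ = 1/cos φ.
1/cos φ = 2.84  ⇒  cos φ = 0.3521  ⇒  φ = arccos(0.3521) ≈ 69.4°.

69.4°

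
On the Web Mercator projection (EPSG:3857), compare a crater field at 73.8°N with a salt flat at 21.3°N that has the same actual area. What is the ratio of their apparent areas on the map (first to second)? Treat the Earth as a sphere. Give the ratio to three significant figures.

Mercator is conformal with k = sec φ, so areal scale = k² = sec²φ.
At 73.8°: sec²(73.8°) = 1/0.2790² = 12.85.
At 21.3°: sec²(21.3°) = 1/0.9317² = 1.152.
Ratio = 12.85/1.152 = cos²(21.3°)/cos²(73.8°) ≈ 11.2.

11.2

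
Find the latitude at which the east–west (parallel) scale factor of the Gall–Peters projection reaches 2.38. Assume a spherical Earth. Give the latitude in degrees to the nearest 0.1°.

The Gall–Peters projection is cylindrical equal-area with φ₀ = 45°. A cylindrical equal-area projection with standard parallel φ₀ has meridian scale h = cos φ / cos φ₀ and parallel scale k = cos φ₀ / cos φ (so areas are preserved, h·k = 1).
k = cos φ₀ / cos φ = 2.38  ⇒  cos φ = cos 45° / 2.38 = 0.2971.
φ = arccos(0.2971) ≈ 72.7°.

72.7°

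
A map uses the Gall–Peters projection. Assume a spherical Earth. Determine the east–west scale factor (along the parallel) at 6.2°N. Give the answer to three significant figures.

0.711

The Gall–Peters projection is cylindrical equal-area with φ₀ = 45°. Cylindrical equal-area (φ₀ = 45°): h = cos φ / cos 45° along meridians, k = cos 45° / cos φ along parallels; h·k = 1.
k = cos 45° / cos 6.2° = 0.7071/0.9942 = 0.7113.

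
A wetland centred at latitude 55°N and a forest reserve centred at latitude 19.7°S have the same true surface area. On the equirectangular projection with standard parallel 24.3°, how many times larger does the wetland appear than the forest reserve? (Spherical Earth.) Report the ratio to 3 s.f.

1.64

In the equirectangular projection with standard parallel φ₀ = 24.3° (x = Rλ cos φ₀, y = Rφ), meridians are true-scale (h = 1) and the parallel scale is k = cos φ₀ / cos φ.
Areal scale at 55°: h·k = 1.000 × 1.589 = 1.589.
Areal scale at 19.7°: h·k = 1.000 × 0.9681 = 0.9681.
Ratio = 1.589/0.9681 ≈ 1.64.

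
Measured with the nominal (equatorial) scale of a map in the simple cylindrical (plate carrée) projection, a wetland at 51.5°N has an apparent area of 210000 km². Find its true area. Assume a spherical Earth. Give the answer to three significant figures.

For the equirectangular projection with φ₀ = 0 (plate carrée), h = 1 along meridians and k = sec φ along parallels.
Areal scale = h·k = 1 × sec φ; at 51.5°, h = 1.000, k = 1.606, so h·k = 1.606.
True area = apparent / (areal scale) = 210000 / 1.606 ≈ 131000 km².

131000 km²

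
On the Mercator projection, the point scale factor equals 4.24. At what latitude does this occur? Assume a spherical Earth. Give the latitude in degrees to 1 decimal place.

76.4°

Mercator scale is k = sec φ = 1/cos φ.
1/cos φ = 4.24  ⇒  cos φ = 0.2358  ⇒  φ = arccos(0.2358) ≈ 76.4°.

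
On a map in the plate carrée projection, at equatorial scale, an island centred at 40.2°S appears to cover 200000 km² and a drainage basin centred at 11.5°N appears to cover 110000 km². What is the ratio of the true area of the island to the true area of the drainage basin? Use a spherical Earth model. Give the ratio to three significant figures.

Plate carrée has h = 1 and k = sec φ, giving areal scale sec φ; true area = (apparent area) · cos φ.
True area of island: 200000 × cos(40.2°) = 200000 × 0.7638 = 152800 km².
True area of drainage basin: 110000 × cos(11.5°) = 110000 × 0.9799 = 107800 km².
Ratio = 152800 / 107800 ≈ 1.42.

1.42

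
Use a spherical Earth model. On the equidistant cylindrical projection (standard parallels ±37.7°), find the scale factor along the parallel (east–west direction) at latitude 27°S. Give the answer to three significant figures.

0.888

In the equirectangular projection with standard parallel φ₀ = 37.7° (x = Rλ cos φ₀, y = Rφ), meridians are true-scale (h = 1) and the parallel scale is k = cos φ₀ / cos φ.
k = cos 37.7° / cos 27° = 0.7912/0.8910 = 0.8880.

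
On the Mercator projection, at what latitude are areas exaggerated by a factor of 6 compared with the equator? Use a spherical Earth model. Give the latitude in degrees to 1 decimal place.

Mercator areal scale is sec²φ.
sec²φ = 6  ⇒  cos²φ = 0.1667  ⇒  cos φ = 0.4082.
φ = arccos(0.4082) ≈ 65.9°.

65.9°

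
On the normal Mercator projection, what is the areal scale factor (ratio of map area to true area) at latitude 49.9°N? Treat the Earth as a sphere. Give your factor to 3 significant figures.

The Mercator projection is conformal; its linear scale factor is the same in every direction and equals sec φ = 1/cos φ.
Areal scale = k² = sec²φ = 1/cos²(49.9°) = 1/0.6441² = 2.410.

2.41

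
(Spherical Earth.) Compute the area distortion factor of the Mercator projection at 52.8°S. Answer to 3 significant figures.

For Mercator, h = k = sec φ (a conformal cylindrical projection has a single point scale, 1/cos φ).
Areal scale = k² = sec²φ = 1/cos²(52.8°) = 1/0.6046² = 2.736.

2.74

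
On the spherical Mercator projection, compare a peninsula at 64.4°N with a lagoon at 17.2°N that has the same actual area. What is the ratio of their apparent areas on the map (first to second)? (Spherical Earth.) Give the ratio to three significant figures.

4.89

Mercator is conformal with k = sec φ, so areal scale = k² = sec²φ.
At 64.4°: sec²(64.4°) = 1/0.4321² = 5.356.
At 17.2°: sec²(17.2°) = 1/0.9553² = 1.096.
Ratio = 5.356/1.096 = cos²(17.2°)/cos²(64.4°) ≈ 4.89.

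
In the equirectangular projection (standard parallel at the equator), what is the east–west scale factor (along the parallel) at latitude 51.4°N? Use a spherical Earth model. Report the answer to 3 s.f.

For the equirectangular projection with φ₀ = 0 (plate carrée), h = 1 along meridians and k = sec φ along parallels.
k = 1/cos 51.4° = 1/0.6239 = 1.603.

1.60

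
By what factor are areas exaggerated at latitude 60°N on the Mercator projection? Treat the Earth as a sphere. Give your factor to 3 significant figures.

For Mercator, h = k = sec φ (a conformal cylindrical projection has a single point scale, 1/cos φ).
Areal scale = k² = sec²φ = 1/cos²(60°) = 1/0.5000² = 4.000.

4.00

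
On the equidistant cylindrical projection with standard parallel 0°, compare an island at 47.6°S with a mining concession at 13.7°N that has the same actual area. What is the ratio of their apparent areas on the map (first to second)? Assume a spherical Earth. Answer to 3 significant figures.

For the equirectangular projection with φ₀ = 0 (plate carrée), h = 1 along meridians and k = sec φ along parallels.
Areal scale at 47.6°: h·k = 1.000 × 1.483 = 1.483.
Areal scale at 13.7°: h·k = 1.000 × 1.029 = 1.029.
Ratio = 1.483/1.029 ≈ 1.44.

1.44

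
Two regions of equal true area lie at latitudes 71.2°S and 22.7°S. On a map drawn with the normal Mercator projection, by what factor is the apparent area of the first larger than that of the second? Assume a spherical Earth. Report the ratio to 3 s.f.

Mercator is conformal with k = sec φ, so areal scale = k² = sec²φ.
At 71.2°: sec²(71.2°) = 1/0.3223² = 9.629.
At 22.7°: sec²(22.7°) = 1/0.9225² = 1.175.
Ratio = 9.629/1.175 = cos²(22.7°)/cos²(71.2°) ≈ 8.19.

8.19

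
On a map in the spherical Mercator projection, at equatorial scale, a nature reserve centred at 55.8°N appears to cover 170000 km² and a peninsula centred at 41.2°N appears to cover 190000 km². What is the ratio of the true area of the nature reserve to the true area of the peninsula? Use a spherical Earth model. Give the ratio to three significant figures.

On Mercator the areal scale is sec²φ, so true area = apparent × cos²φ.
True area of nature reserve: 170000 × cos²(55.8°) = 170000 × 0.3159 = 53710 km².
True area of peninsula: 190000 × cos²(41.2°) = 190000 × 0.5661 = 107600 km².
Ratio = 53710 / 107600 ≈ 0.499.

0.499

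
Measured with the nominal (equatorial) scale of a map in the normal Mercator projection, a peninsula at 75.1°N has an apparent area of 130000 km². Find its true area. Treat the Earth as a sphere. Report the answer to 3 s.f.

For Mercator, h = k = sec φ (a conformal cylindrical projection has a single point scale, 1/cos φ).
Areal scale = k² = sec²φ = 1/cos²(75.1°) = 1/0.2571² = 15.12.
True area = apparent / (areal scale) = 130000 / 15.12 ≈ 8600 km².

8600 km²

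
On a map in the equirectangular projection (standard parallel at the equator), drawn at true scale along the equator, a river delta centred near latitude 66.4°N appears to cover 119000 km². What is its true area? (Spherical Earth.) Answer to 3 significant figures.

47600 km²

For the equirectangular projection with φ₀ = 0 (plate carrée), h = 1 along meridians and k = sec φ along parallels.
Areal scale = h·k = 1 × sec φ; at 66.4°, h = 1.000, k = 2.498, so h·k = 2.498.
True area = apparent / (areal scale) = 119000 / 2.498 ≈ 47600 km².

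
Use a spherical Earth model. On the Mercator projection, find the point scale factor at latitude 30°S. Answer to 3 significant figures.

Mercator is conformal, so the point scale is isotropic: h = k = sec φ = 1/cos φ.
k = 1/cos 30° = 1/0.8660 = 1.155.

1.15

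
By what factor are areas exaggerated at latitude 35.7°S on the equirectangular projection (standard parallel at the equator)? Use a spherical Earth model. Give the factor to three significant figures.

1.23

Plate carrée maps x = Rλ, y = Rφ. The meridian scale is h = 1 and the parallel scale is k = 1/cos φ = sec φ.
Areal scale = h·k = 1 × sec φ; at 35.7°, h = 1.000, k = 1.231, so h·k = 1.231.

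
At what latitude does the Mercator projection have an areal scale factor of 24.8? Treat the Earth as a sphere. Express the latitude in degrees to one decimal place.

Mercator areal scale is sec²φ.
sec²φ = 24.8  ⇒  cos²φ = 0.04032  ⇒  cos φ = 0.2008.
φ = arccos(0.2008) ≈ 78.4°.

78.4°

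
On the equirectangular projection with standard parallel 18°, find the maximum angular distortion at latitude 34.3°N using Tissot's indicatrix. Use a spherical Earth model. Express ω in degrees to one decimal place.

8.1°

With standard parallel φ₀ = 18°, the equirectangular projection gives x = Rλ cos φ₀, y = Rφ, so h = 1 and k = cos 18° / cos φ.
At 34.3°: h = 1.000, k = 1.151; principal scales a = 1.151, b = 1.000.
sin(ω/2) = (a − b)/(a + b) = 0.1513/2.151 = 0.07031, so ω = 2 arcsin(0.07031) ≈ 8.1°.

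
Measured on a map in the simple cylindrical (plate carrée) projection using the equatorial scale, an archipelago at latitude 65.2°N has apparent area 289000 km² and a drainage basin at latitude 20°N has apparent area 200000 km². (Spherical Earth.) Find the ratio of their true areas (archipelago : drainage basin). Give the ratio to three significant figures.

0.645

On the plate carrée, areal scale = h·k = 1 × sec φ, so true area = apparent × cos φ.
True area of archipelago: 289000 × cos(65.2°) = 289000 × 0.4195 = 121200 km².
True area of drainage basin: 200000 × cos(20°) = 200000 × 0.9397 = 187900 km².
Ratio = 121200 / 187900 ≈ 0.645.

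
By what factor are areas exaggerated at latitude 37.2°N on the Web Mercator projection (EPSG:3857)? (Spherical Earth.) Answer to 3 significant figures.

1.58

The Mercator projection is conformal; its linear scale factor is the same in every direction and equals sec φ = 1/cos φ.
Areal scale = k² = sec²φ = 1/cos²(37.2°) = 1/0.7965² = 1.576.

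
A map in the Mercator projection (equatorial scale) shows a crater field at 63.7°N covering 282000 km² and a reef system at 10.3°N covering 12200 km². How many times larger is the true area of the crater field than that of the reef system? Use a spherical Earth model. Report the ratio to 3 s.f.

4.69

Mercator's areal exaggeration is sec²φ; hence true area = (apparent area) · cos²φ.
True area of crater field: 282000 × cos²(63.7°) = 282000 × 0.1963 = 55360 km².
True area of reef system: 12200 × cos²(10.3°) = 12200 × 0.9680 = 11810 km².
Ratio = 55360 / 11810 ≈ 4.69.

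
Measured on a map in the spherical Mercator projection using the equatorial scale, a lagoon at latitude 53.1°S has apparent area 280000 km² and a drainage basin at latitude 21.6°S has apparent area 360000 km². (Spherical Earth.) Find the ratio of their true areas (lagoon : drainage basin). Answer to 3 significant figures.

Mercator's areal exaggeration is sec²φ; hence true area = (apparent area) · cos²φ.
True area of lagoon: 280000 × cos²(53.1°) = 280000 × 0.3605 = 100900 km².
True area of drainage basin: 360000 × cos²(21.6°) = 360000 × 0.8645 = 311200 km².
Ratio = 100900 / 311200 ≈ 0.324.

0.324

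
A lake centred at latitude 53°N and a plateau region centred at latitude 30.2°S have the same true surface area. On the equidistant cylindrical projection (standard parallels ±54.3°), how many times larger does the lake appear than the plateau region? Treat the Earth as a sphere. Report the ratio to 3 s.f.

The equidistant cylindrical projection with φ₀ = 54.3° has h = 1 (meridians true) and k = cos φ₀ / cos φ along parallels.
Areal scale at 53°: h·k = 1.000 × 0.9696 = 0.9696.
Areal scale at 30.2°: h·k = 1.000 × 0.6752 = 0.6752.
Ratio = 0.9696/0.6752 ≈ 1.44.

1.44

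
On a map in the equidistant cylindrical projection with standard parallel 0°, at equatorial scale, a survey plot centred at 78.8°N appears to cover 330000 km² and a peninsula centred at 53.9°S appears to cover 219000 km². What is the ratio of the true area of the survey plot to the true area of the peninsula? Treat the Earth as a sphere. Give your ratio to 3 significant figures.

0.497

On the plate carrée, areal scale = h·k = 1 × sec φ, so true area = apparent × cos φ.
True area of survey plot: 330000 × cos(78.8°) = 330000 × 0.1942 = 64100 km².
True area of peninsula: 219000 × cos(53.9°) = 219000 × 0.5892 = 129000 km².
Ratio = 64100 / 129000 ≈ 0.497.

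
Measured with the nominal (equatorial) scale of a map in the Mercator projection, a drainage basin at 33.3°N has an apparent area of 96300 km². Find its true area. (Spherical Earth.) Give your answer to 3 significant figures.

For Mercator, h = k = sec φ (a conformal cylindrical projection has a single point scale, 1/cos φ).
Areal scale = k² = sec²φ = 1/cos²(33.3°) = 1/0.8358² = 1.431.
True area = apparent / (areal scale) = 96300 / 1.431 ≈ 67300 km².

67300 km²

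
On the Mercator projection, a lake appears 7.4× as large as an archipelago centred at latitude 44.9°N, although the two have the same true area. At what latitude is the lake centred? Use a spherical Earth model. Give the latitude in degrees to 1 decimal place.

74.9°

For equal true areas on Mercator, apparent areas scale as sec²φ, so the ratio is cos²φ₂ / cos²φ₁.
cos²φ₂ / cos²φ₁ = 7.4  ⇒  cos φ₁ = cos 44.9° / √7.4 = 0.7083/2.720 = 0.2604.
φ₁ = arccos(0.2604) ≈ 74.9°.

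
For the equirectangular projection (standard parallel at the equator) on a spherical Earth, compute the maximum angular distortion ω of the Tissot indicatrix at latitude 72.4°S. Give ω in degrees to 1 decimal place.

Plate carrée maps x = Rλ, y = Rφ. The meridian scale is h = 1 and the parallel scale is k = 1/cos φ = sec φ.
At 72.4°: h = 1.000, k = 3.307; principal scales a = 3.307, b = 1.000.
sin(ω/2) = (a − b)/(a + b) = 2.307/4.307 = 0.5357, so ω = 2 arcsin(0.5357) ≈ 64.8°.

64.8°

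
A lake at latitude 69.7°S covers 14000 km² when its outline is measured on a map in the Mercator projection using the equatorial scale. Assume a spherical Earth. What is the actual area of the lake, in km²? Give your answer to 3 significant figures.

Mercator is conformal, so the point scale is isotropic: h = k = sec φ = 1/cos φ.
Areal scale = k² = sec²φ = 1/cos²(69.7°) = 1/0.3469² = 8.308.
True area = apparent / (areal scale) = 14000 / 8.308 ≈ 1690 km².

1690 km²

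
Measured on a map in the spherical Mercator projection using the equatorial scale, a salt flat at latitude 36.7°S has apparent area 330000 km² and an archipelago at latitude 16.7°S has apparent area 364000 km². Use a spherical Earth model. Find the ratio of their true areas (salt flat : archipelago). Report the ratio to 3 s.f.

Since Mercator area scale is 1/cos²φ, the true area equals the apparent area multiplied by cos²φ.
True area of salt flat: 330000 × cos²(36.7°) = 330000 × 0.6428 = 212100 km².
True area of archipelago: 364000 × cos²(16.7°) = 364000 × 0.9174 = 333900 km².
Ratio = 212100 / 333900 ≈ 0.635.

0.635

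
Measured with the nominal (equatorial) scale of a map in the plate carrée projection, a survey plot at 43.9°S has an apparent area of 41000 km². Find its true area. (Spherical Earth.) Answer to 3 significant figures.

29500 km²

For the equirectangular projection with φ₀ = 0 (plate carrée), h = 1 along meridians and k = sec φ along parallels.
Areal scale = h·k = 1 × sec φ; at 43.9°, h = 1.000, k = 1.388, so h·k = 1.388.
True area = apparent / (areal scale) = 41000 / 1.388 ≈ 29500 km².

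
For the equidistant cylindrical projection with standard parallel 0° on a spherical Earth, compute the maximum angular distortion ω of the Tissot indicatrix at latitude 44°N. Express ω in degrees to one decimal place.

18.8°

In the plate carrée (x = Rλ, y = Rφ), meridians are true-scale (h = 1) and parallels are stretched by k = sec φ.
At 44°: h = 1.000, k = 1.390; principal scales a = 1.390, b = 1.000.
sin(ω/2) = (a − b)/(a + b) = 0.3902/2.390 = 0.1632, so ω = 2 arcsin(0.1632) ≈ 18.8°.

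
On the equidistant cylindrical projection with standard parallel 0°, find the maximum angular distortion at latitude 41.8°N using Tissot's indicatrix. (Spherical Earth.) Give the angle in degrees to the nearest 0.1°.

16.8°

Plate carrée maps x = Rλ, y = Rφ. The meridian scale is h = 1 and the parallel scale is k = 1/cos φ = sec φ.
At 41.8°: h = 1.000, k = 1.341; principal scales a = 1.341, b = 1.000.
sin(ω/2) = (a − b)/(a + b) = 0.3414/2.341 = 0.1458, so ω = 2 arcsin(0.1458) ≈ 16.8°.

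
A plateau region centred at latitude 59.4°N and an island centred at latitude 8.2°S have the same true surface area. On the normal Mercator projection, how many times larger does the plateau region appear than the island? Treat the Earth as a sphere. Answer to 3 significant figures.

3.78

On Mercator, area is exaggerated by sec²φ = 1/cos²φ.
At 59.4°: sec²(59.4°) = 1/0.5090² = 3.859.
At 8.2°: sec²(8.2°) = 1/0.9898² = 1.021.
Ratio = 3.859/1.021 = cos²(8.2°)/cos²(59.4°) ≈ 3.78.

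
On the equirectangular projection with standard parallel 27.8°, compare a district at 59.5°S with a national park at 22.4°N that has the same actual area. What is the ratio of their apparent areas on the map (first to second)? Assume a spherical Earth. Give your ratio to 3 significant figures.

In the equirectangular projection with standard parallel φ₀ = 27.8° (x = Rλ cos φ₀, y = Rφ), meridians are true-scale (h = 1) and the parallel scale is k = cos φ₀ / cos φ.
Areal scale at 59.5°: h·k = 1.000 × 1.743 = 1.743.
Areal scale at 22.4°: h·k = 1.000 × 0.9568 = 0.9568.
Ratio = 1.743/0.9568 ≈ 1.82.

1.82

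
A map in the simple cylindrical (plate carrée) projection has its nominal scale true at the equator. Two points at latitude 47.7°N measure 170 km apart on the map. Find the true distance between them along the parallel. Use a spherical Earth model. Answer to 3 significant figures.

114 km

For the equirectangular projection with φ₀ = 0 (plate carrée), h = 1 along meridians and k = sec φ along parallels.
Along the parallel at 47.7°, map distances are exaggerated by k = sec 47.7° = 1.486.
True distance = 170 / 1.486 = 170 × cos 47.7° ≈ 114 km.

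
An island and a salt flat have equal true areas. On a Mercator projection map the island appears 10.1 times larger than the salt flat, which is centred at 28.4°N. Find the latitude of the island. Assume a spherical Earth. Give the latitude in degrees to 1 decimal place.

73.9°

On Mercator, (apparent₁)/(apparent₂) = sec²φ₁ / sec²φ₂ when true areas are equal.
cos²φ₂ / cos²φ₁ = 10.1  ⇒  cos φ₁ = cos 28.4° / √10.1 = 0.8796/3.178 = 0.2768.
φ₁ = arccos(0.2768) ≈ 73.9°.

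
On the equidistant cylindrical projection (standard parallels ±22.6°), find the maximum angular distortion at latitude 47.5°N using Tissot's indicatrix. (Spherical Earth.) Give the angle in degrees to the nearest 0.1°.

In the equirectangular projection with standard parallel φ₀ = 22.6° (x = Rλ cos φ₀, y = Rφ), meridians are true-scale (h = 1) and the parallel scale is k = cos φ₀ / cos φ.
At 47.5°: h = 1.000, k = 1.367; principal scales a = 1.367, b = 1.000.
sin(ω/2) = (a − b)/(a + b) = 0.3665/2.367 = 0.1549, so ω = 2 arcsin(0.1549) ≈ 17.8°.

17.8°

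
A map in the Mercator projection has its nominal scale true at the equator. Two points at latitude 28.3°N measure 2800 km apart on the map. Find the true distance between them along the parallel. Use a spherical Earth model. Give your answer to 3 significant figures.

2470 km

Mercator is conformal, so the point scale is isotropic: h = k = sec φ = 1/cos φ.
Along the parallel at 28.3°, map distances are exaggerated by k = sec 28.3° = 1.136.
True distance = 2800 / 1.136 = 2800 × cos 28.3° ≈ 2470 km.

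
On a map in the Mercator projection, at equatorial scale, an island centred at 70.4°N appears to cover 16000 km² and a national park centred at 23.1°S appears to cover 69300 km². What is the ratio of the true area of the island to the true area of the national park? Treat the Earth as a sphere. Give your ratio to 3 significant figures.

On Mercator the areal scale is sec²φ, so true area = apparent × cos²φ.
True area of island: 16000 × cos²(70.4°) = 16000 × 0.1125 = 1800 km².
True area of national park: 69300 × cos²(23.1°) = 69300 × 0.8461 = 58630 km².
Ratio = 1800 / 58630 ≈ 0.0307.

0.0307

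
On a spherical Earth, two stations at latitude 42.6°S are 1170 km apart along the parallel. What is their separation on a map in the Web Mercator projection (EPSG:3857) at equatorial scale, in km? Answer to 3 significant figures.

1590 km

Mercator is conformal, so the point scale is isotropic: h = k = sec φ = 1/cos φ.
Along the parallel, k = sec 42.6° = 1/0.7361 = 1.359.
Map distance = 1170 × 1.359 ≈ 1590 km.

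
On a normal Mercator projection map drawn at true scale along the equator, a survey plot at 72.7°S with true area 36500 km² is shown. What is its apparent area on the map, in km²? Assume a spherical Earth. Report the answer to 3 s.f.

413000 km²

The Mercator projection is conformal; its linear scale factor is the same in every direction and equals sec φ = 1/cos φ.
Areal scale = k² = sec²φ = 1/cos²(72.7°) = 1/0.2974² = 11.31.
Apparent area = 36500 × 11.31 ≈ 413000 km².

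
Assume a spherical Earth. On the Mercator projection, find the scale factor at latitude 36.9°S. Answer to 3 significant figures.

Mercator is conformal, so the point scale is isotropic: h = k = sec φ = 1/cos φ.
k = 1/cos 36.9° = 1/0.7997 = 1.250.

1.25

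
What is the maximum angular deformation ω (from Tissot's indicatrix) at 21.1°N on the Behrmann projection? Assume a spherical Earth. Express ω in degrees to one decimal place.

8.5°

Behrmann is a cylindrical equal-area projection with standard parallels at ±30°. A cylindrical equal-area projection with standard parallel φ₀ has meridian scale h = cos φ / cos φ₀ and parallel scale k = cos φ₀ / cos φ (so areas are preserved, h·k = 1).
At 21.1°: h = 1.077, k = 0.9283; principal scales a = 1.077, b = 0.9283.
sin(ω/2) = (a − b)/(a + b) = 0.1490/2.006 = 0.07430, so ω = 2 arcsin(0.07430) ≈ 8.5°.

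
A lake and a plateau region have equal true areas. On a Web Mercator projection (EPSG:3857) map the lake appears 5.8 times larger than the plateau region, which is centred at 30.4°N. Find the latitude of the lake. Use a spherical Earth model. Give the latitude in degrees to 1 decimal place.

69.0°

Mercator areal scale is sec²φ, so apparent-area ratio = sec²φ₁ / sec²φ₂ = cos²φ₂ / cos²φ₁.
cos²φ₂ / cos²φ₁ = 5.8  ⇒  cos φ₁ = cos 30.4° / √5.8 = 0.8625/2.408 = 0.3581.
φ₁ = arccos(0.3581) ≈ 69.0°.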